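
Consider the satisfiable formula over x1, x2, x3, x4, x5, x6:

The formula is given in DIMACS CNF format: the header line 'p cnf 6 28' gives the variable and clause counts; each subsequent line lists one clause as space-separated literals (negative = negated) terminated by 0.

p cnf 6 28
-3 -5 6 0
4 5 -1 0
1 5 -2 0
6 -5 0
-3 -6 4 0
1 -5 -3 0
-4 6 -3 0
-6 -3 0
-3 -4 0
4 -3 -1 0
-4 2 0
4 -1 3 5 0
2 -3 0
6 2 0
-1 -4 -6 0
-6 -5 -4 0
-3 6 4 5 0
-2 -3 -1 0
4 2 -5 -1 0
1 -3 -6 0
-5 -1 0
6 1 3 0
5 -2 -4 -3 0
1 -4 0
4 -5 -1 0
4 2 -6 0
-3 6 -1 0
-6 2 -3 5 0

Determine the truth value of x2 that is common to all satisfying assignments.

Suppose x2 = False.
(¬x4) alone gives x4 = False.
(¬x3) alone gives x3 = False.
(x6) alone gives x6 = True.
But (¬x6) is also a unit clause — contradiction.
So every satisfying assignment has x2 = True.

True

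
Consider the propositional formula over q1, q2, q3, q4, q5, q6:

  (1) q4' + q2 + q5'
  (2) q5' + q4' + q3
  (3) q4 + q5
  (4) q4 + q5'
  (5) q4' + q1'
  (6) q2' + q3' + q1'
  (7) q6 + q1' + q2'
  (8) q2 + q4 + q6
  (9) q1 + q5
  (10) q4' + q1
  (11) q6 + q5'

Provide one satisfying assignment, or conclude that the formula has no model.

UNSATISFIABLE

Suppose q4 = 1.
From the singleton clause (q1'), q1 = 0.
That conflicts with the unit clause (q1).
Backtrack on q4: now try q4 = 0.
From the singleton clause (q5), q5 = 1.
That conflicts with the unit clause (q5').
Either choice for q4 ends in contradiction.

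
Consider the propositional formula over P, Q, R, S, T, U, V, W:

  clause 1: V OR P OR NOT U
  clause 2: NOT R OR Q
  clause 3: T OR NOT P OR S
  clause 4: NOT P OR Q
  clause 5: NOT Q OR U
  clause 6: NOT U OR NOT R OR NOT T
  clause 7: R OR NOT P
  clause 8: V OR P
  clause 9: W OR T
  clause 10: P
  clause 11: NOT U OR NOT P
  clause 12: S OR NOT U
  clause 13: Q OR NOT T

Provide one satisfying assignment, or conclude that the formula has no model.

From the singleton clause (P), P = true.
From the singleton clause (Q), Q = true.
From the singleton clause (U), U = true.
That conflicts with the unit clause (NOT U).

UNSATISFIABLE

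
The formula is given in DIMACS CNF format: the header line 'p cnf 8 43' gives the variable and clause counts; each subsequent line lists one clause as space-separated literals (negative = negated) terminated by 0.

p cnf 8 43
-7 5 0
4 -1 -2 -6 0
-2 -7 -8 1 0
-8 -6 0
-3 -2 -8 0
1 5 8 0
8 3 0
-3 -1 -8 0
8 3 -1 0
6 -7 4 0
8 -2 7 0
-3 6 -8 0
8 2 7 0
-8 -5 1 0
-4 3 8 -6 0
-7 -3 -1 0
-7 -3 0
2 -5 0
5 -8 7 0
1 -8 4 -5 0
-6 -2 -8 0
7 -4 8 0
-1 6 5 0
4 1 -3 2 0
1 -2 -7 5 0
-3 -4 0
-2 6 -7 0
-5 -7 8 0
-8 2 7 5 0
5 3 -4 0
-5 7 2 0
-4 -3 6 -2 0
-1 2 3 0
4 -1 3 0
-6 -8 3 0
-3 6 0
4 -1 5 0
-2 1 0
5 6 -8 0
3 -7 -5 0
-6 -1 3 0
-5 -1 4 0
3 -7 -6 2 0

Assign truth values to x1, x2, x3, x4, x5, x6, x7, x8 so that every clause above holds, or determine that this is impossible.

Branch on x7: set x7 = False.
Branch on x8: set x8 = True.
The clause (¬x6) is unit, so x6 = False.
The clause (¬x3) is unit, so x3 = False.
The clause (x5) is unit, so x5 = True.
The clause (x1) is unit, so x1 = True.
The clause (x2) is unit, so x2 = True.
The clause (x4) is unit, so x4 = True.
This assignment satisfies each clause.

x1 ↦ True,  x2 ↦ True,  x3 ↦ False,  x4 ↦ True,  x5 ↦ True,  x6 ↦ False,  x7 ↦ False,  x8 ↦ True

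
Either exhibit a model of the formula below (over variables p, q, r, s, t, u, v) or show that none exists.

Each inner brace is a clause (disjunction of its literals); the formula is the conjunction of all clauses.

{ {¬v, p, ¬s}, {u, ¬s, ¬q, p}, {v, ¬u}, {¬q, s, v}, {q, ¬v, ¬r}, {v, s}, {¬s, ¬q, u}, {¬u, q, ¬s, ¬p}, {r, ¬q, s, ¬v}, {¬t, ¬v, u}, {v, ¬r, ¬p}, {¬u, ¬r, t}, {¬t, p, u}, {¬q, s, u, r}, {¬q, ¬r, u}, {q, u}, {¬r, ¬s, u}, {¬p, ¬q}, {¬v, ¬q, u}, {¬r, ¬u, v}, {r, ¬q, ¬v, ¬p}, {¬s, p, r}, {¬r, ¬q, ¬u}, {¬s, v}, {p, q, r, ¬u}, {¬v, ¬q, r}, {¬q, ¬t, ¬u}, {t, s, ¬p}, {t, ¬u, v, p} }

Try v = True.
Try p = True.
From the singleton clause (¬q), q = False.
From the singleton clause (¬r), r = False.
From the singleton clause (u), u = True.
From the singleton clause (¬s), s = False.
From the singleton clause (t), t = True.
All clauses are satisfied.

p: True; q: False; r: False; s: False; t: True; u: True; v: True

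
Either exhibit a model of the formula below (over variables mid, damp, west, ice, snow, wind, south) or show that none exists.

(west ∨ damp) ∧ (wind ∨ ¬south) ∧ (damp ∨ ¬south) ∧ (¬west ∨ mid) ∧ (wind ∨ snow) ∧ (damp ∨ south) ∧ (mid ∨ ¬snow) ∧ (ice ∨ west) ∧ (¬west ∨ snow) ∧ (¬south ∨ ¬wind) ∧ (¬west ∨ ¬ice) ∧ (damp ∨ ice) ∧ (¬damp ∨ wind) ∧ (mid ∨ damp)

Try west = True.
(mid) alone gives mid = True.
(snow) alone gives snow = True.
(¬ice) alone gives ice = False.
(damp) alone gives damp = True.
(wind) alone gives wind = True.
(¬south) alone gives south = False.
All clauses are satisfied.

mid: True; damp: True; west: True; ice: False; snow: True; wind: True; south: False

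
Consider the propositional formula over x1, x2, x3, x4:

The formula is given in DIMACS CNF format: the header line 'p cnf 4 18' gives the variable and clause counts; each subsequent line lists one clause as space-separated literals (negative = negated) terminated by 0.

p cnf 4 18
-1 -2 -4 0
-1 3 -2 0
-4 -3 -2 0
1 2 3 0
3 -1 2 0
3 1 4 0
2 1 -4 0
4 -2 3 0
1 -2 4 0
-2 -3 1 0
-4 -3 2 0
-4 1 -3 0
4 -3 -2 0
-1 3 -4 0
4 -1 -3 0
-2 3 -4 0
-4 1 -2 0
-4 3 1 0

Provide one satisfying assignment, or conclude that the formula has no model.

Try x1 = False.
Try x2 = False.
Unit clause (x3) forces x3 = True.
Unit clause (¬x4) forces x4 = False.
This assignment satisfies each clause.

x1=False,  x2=False,  x3=True,  x4=False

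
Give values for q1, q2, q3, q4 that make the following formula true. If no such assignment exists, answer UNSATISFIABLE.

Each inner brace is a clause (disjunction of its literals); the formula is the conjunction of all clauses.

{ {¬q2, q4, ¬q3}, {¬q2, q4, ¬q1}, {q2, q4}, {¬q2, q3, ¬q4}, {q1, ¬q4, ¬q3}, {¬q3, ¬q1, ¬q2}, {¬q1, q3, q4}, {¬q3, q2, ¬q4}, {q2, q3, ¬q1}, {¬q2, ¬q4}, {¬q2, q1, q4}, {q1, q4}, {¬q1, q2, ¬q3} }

q1: False,  q2: False,  q3: False,  q4: True

Branch on q2: set q2 = False.
Unit clause (q4) forces q4 = True.
Unit clause (¬q3) forces q3 = False.
Unit clause (¬q1) forces q1 = False.
All clauses are satisfied.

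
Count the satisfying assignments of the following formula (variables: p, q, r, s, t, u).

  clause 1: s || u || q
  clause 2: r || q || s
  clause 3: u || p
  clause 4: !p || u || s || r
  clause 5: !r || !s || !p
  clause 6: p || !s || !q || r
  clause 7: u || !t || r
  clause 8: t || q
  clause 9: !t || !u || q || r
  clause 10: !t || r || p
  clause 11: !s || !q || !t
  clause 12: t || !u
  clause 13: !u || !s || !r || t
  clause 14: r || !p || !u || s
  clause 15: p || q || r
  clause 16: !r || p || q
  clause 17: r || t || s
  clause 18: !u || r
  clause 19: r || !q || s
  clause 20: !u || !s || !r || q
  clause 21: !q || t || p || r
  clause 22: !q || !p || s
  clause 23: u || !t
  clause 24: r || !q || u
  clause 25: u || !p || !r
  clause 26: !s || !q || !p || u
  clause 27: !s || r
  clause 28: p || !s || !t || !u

2

There are 2^6 = 64 truth assignments over (p, q, r, s, t, u).
Split on p. With p = true, the clauses containing p are satisfied and !p drops from the rest; 1 of the 2^5 = 32 assignments to the other variables satisfy what remains.
With p = false, by the same count on the reduced clause set, 1 assignment works.
Total: 1 + 1 = 2.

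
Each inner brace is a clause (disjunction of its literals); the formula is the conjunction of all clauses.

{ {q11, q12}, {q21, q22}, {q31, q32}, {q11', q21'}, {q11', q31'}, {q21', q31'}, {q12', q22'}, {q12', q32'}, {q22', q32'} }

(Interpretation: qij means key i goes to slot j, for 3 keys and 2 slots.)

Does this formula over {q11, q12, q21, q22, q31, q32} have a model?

Branch on q11: set q11 = 1.
From the singleton clause (q21'), q21 = 0.
From the singleton clause (q22), q22 = 1.
From the singleton clause (q31'), q31 = 0.
From the singleton clause (q32), q32 = 1.
But (q32') is also a unit clause — contradiction.
Backtrack on q11: now try q11 = 0.
From the singleton clause (q12), q12 = 1.
From the singleton clause (q22'), q22 = 0.
From the singleton clause (q21), q21 = 1.
From the singleton clause (q31'), q31 = 0.
From the singleton clause (q32), q32 = 1.
But (q32') is also a unit clause — contradiction.
Neither q11 = 1 nor q11 = 0 works.
No assignment satisfies every clause.

No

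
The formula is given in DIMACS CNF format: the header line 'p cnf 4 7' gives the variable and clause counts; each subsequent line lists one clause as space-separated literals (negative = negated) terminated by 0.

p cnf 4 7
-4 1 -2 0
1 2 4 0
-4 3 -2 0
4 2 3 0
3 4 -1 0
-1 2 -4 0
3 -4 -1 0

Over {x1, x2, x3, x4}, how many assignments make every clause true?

7

There are 2^4 = 16 truth assignments over (x1, x2, x3, x4).
Check each against the 7 clauses (columns in the order x1, x2, x3, x4):
  F F F F  ✗ fails (x1 ∨ x2 ∨ x4)
  F F F T  ✓ satisfies all
  F F T F  ✗ fails (x1 ∨ x2 ∨ x4)
  F F T T  ✓ satisfies all
  F T F F  ✓ satisfies all
  F T F T  ✗ fails (¬x4 ∨ x1 ∨ ¬x2)
  F T T F  ✓ satisfies all
  F T T T  ✗ fails (¬x4 ∨ x1 ∨ ¬x2)
  T F F F  ✗ fails (x4 ∨ x2 ∨ x3)
  T F F T  ✗ fails (¬x1 ∨ x2 ∨ ¬x4)
  T F T F  ✓ satisfies all
  T F T T  ✗ fails (¬x1 ∨ x2 ∨ ¬x4)
  T T F F  ✗ fails (x3 ∨ x4 ∨ ¬x1)
  T T F T  ✗ fails (¬x4 ∨ x3 ∨ ¬x2)
  T T T F  ✓ satisfies all
  T T T T  ✓ satisfies all
7 of the 16 rows are models.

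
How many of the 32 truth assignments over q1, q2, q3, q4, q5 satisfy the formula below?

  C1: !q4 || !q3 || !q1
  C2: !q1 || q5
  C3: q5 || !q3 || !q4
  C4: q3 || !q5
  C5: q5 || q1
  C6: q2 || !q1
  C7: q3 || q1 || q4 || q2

5

There are 2^5 = 32 truth assignments over (q1, q2, q3, q4, q5).
Split on q2. With q2 = true, the clauses containing q2 are satisfied and !q2 drops from the rest; 3 of the 2^4 = 16 assignments to the other variables satisfy what remains.
With q2 = false, by the same count on the reduced clause set, 2 assignments work.
(One model: q1=F, q2=F, q3=T, q4=F, q5=T.)
Total: 3 + 2 = 5.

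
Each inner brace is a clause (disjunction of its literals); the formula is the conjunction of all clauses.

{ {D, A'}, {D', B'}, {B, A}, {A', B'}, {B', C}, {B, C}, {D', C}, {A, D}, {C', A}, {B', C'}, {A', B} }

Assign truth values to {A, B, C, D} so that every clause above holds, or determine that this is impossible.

UNSATISFIABLE

Suppose D = 1.
(B') alone gives B = 0.
(A) alone gives A = 1.
But (A') is also a unit clause — contradiction.
Backtrack on D: now try D = 0.
(A') alone gives A = 0.
But (A) is also a unit clause — contradiction.
Both values of D lead to a conflict.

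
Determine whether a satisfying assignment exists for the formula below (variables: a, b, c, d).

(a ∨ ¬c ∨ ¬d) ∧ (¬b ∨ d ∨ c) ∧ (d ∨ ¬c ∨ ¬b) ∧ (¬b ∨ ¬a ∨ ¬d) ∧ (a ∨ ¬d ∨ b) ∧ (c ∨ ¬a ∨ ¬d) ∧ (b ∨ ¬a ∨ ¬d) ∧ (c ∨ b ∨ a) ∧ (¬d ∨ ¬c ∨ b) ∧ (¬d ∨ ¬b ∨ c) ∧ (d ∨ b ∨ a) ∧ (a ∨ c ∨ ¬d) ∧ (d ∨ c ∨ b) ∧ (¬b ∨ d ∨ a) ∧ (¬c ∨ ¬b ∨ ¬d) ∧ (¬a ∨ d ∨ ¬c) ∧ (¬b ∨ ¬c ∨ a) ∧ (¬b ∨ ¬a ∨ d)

No, unsatisfiable

Branch on a: set a = True.
Branch on b: set b = False.
Unit clause (¬d) forces d = False.
Unit clause (c) forces c = True.
But (¬c) is also a unit clause — contradiction.
Undo b and try b = True.
Unit clause (¬d) forces d = False.
But (d) is also a unit clause — contradiction.
Neither b = True nor b = False works.
Undo a and try a = False.
Branch on c: set c = False.
Unit clause (b) forces b = True.
Unit clause (d) forces d = True.
But (¬d) is also a unit clause — contradiction.
Undo c and try c = True.
Unit clause (¬d) forces d = False.
Unit clause (¬b) forces b = False.
But (b) is also a unit clause — contradiction.
Neither c = True nor c = False works.
Neither a = True nor a = False works.
No assignment satisfies every clause.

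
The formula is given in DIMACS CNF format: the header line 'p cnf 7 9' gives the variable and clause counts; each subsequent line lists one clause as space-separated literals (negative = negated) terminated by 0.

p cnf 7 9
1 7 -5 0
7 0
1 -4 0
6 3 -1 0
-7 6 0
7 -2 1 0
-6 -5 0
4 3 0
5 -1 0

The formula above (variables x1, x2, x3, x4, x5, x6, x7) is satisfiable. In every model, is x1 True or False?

Suppose x1 = True.
From the singleton clause (x7), x7 = True.
From the singleton clause (x6), x6 = True.
From the singleton clause (¬x5), x5 = False.
But (x5) is also a unit clause — contradiction.
So every satisfying assignment has x1 = False.

False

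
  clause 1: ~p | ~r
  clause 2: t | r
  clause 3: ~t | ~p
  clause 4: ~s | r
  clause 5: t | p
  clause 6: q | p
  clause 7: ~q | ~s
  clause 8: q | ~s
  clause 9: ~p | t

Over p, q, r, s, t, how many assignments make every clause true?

There are 2^5 = 32 truth assignments over (p, q, r, s, t).
Split on s. With s = 1, the clauses containing s are satisfied and ~s drops from the rest; 0 of the 2^4 = 16 assignments to the other variables satisfy what remains.
With s = 0, by the same count on the reduced clause set, 2 assignments work.
(One model: p=F, q=T, r=F, s=F, t=T.)
Total: 0 + 2 = 2.

2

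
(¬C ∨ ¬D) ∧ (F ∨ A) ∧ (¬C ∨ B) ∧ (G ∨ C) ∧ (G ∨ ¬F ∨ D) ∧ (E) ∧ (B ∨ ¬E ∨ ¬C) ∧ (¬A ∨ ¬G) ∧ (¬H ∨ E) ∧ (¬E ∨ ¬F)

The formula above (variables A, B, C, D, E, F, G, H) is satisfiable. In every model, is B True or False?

Suppose B = False.
From the singleton clause (¬C), C = False.
From the singleton clause (G), G = True.
From the singleton clause (E), E = True.
From the singleton clause (¬A), A = False.
From the singleton clause (F), F = True.
But (¬F) is also a unit clause — contradiction.
So every satisfying assignment has B = True.

True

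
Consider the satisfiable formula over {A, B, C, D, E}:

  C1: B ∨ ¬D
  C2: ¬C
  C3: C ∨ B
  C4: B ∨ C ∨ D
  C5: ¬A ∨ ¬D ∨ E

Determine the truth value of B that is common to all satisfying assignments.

True

Suppose B = False.
(¬D) alone gives D = False.
(¬C) alone gives C = False.
But (C) is also a unit clause — contradiction.
So every satisfying assignment has B = True.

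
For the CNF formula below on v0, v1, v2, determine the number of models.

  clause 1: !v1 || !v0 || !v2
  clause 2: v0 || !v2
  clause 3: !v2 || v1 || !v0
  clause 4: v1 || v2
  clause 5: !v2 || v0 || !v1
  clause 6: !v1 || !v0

1

There are 2^3 = 8 truth assignments over (v0, v1, v2).
Check each against the 6 clauses (columns in the order v0, v1, v2):
  F F F  ✗ fails (v1 || v2)
  F F T  ✗ fails (v0 || !v2)
  F T F  ✓ satisfies all
  F T T  ✗ fails (v0 || !v2)
  T F F  ✗ fails (v1 || v2)
  T F T  ✗ fails (!v2 || v1 || !v0)
  T T F  ✗ fails (!v1 || !v0)
  T T T  ✗ fails (!v1 || !v0 || !v2)
1 of the 8 rows is a model.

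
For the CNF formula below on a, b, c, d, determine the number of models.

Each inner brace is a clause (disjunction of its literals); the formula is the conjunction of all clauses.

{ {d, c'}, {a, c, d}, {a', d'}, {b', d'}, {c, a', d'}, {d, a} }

4

There are 2^4 = 16 truth assignments over (a, b, c, d).
Check each against the 6 clauses (columns in the order a, b, c, d):
  F F F F  ✗ fails (a + c + d)
  F F F T  ✓ satisfies all
  F F T F  ✗ fails (d + c')
  F F T T  ✓ satisfies all
  F T F F  ✗ fails (a + c + d)
  F T F T  ✗ fails (b' + d')
  F T T F  ✗ fails (d + c')
  F T T T  ✗ fails (b' + d')
  T F F F  ✓ satisfies all
  T F F T  ✗ fails (a' + d')
  T F T F  ✗ fails (d + c')
  T F T T  ✗ fails (a' + d')
  T T F F  ✓ satisfies all
  T T F T  ✗ fails (a' + d')
  T T T F  ✗ fails (d + c')
  T T T T  ✗ fails (a' + d')
4 of the 16 rows are models.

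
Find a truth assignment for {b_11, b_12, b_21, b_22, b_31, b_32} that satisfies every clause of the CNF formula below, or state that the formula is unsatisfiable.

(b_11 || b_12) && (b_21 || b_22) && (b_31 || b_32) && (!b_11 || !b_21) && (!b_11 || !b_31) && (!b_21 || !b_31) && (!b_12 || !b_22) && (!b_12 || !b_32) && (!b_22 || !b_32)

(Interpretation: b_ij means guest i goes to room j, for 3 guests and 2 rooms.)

Suppose b_11 = true.
The clause (!b_21) is unit, so b_21 = false.
The clause (b_22) is unit, so b_22 = true.
The clause (!b_31) is unit, so b_31 = false.
The clause (b_32) is unit, so b_32 = true.
But (!b_32) is also a unit clause — contradiction.
Backtrack on b_11: now try b_11 = false.
The clause (b_12) is unit, so b_12 = true.
The clause (!b_22) is unit, so b_22 = false.
The clause (b_21) is unit, so b_21 = true.
The clause (!b_31) is unit, so b_31 = false.
The clause (b_32) is unit, so b_32 = true.
But (!b_32) is also a unit clause — contradiction.
Both values of b_11 lead to a conflict.

UNSATISFIABLE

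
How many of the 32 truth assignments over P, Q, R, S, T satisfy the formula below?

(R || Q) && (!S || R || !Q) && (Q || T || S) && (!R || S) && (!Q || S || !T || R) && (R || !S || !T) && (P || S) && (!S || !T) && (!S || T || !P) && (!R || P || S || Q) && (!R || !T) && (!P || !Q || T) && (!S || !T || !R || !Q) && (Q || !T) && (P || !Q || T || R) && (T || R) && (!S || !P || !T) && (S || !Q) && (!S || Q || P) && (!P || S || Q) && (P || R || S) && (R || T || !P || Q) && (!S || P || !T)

1

There are 2^5 = 32 truth assignments over (P, Q, R, S, T).
Split on T. With T = true, the clauses containing T are satisfied and !T drops from the rest; 0 of the 2^4 = 16 assignments to the other variables satisfy what remains.
With T = false, by the same count on the reduced clause set, 1 assignment works.
(One model: P=F, Q=T, R=T, S=T, T=F.)
Total: 0 + 1 = 1.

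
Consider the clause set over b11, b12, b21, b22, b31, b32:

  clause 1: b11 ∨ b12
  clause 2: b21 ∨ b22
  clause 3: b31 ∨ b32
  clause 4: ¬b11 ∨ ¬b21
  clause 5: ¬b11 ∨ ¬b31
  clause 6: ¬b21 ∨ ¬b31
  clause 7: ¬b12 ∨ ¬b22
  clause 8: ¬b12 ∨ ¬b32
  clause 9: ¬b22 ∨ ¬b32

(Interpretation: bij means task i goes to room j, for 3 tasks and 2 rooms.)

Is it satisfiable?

Case b11 = True:
Unit clause (¬b21) forces b21 = False.
Unit clause (b22) forces b22 = True.
Unit clause (¬b31) forces b31 = False.
Unit clause (b32) forces b32 = True.
Now (¬b32) is unsatisfied and unit — conflict.
That branch fails; take b11 = False instead.
Unit clause (b12) forces b12 = True.
Unit clause (¬b22) forces b22 = False.
Unit clause (b21) forces b21 = True.
Unit clause (¬b31) forces b31 = False.
Unit clause (b32) forces b32 = True.
Now (¬b32) is unsatisfied and unit — conflict.
Either choice for b11 ends in contradiction.
No assignment satisfies every clause.

Unsatisfiable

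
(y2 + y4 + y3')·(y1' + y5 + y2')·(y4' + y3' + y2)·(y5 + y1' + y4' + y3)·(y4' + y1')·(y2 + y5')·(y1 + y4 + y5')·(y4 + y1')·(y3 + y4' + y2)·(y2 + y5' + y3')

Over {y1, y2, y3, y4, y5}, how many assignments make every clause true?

7

There are 2^5 = 32 truth assignments over (y1, y2, y3, y4, y5).
Split on y1. With y1 = 1, the clauses containing y1 are satisfied and y1' drops from the rest; 0 of the 2^4 = 16 assignments to the other variables satisfy what remains.
With y1 = 0, by the same count on the reduced clause set, 7 assignments work.
(One model: y1=F, y2=F, y3=F, y4=F, y5=F.)
Total: 0 + 7 = 7.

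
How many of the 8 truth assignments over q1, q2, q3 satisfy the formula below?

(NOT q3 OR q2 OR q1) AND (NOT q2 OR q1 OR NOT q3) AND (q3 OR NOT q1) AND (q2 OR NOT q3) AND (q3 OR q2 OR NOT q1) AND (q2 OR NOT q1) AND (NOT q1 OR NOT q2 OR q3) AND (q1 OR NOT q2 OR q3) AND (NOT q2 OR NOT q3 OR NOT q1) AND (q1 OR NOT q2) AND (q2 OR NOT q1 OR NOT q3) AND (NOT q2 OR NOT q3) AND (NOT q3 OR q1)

1

There are 2^3 = 8 truth assignments over (q1, q2, q3).
Check each against the 13 clauses (columns in the order q1, q2, q3):
  F F F  ✓ satisfies all
  F F T  ✗ fails (NOT q3 OR q2 OR q1)
  F T F  ✗ fails (q1 OR NOT q2 OR q3)
  F T T  ✗ fails (NOT q2 OR q1 OR NOT q3)
  T F F  ✗ fails (q3 OR NOT q1)
  T F T  ✗ fails (q2 OR NOT q3)
  T T F  ✗ fails (q3 OR NOT q1)
  T T T  ✗ fails (NOT q2 OR NOT q3 OR NOT q1)
1 of the 8 rows is a model.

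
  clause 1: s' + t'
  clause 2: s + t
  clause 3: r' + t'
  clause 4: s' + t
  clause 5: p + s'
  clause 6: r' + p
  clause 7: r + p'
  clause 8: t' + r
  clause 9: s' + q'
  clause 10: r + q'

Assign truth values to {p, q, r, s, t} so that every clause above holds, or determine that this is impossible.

UNSATISFIABLE

Case s = 0:
(t) alone gives t = 1.
(r') alone gives r = 0.
But (r) is also a unit clause — contradiction.
That branch fails; take s = 1 instead.
(t') alone gives t = 0.
But (t) is also a unit clause — contradiction.
Either choice for s ends in contradiction.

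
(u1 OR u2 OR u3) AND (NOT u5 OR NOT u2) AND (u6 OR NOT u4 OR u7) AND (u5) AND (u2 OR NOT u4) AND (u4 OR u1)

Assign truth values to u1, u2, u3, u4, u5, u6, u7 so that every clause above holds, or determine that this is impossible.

(u5) alone gives u5 = true.
(NOT u2) alone gives u2 = false.
(NOT u4) alone gives u4 = false.
(u1) alone gives u1 = true.
All clauses hold; u3, u6, u7 can take either value.

u1=true,  u2=false,  u3=true,  u4=false,  u5=true,  u6=false,  u7=false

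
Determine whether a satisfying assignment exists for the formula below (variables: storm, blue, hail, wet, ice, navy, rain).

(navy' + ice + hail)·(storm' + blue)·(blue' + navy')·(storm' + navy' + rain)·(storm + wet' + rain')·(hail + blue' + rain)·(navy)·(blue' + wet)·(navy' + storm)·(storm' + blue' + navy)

Unsatisfiable

The clause (navy) is unit, so navy = 1.
The clause (blue') is unit, so blue = 0.
The clause (storm') is unit, so storm = 0.
That conflicts with the unit clause (storm).
No assignment satisfies every clause.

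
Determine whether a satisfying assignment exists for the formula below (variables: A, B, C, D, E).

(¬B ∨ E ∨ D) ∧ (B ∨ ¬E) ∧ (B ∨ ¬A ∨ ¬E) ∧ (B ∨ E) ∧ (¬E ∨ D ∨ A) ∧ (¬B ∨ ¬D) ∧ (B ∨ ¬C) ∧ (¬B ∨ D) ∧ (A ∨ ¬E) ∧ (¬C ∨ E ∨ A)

Try B = True.
(¬D) alone gives D = False.
That conflicts with the unit clause (D).
Backtrack on B: now try B = False.
(¬E) alone gives E = False.
That conflicts with the unit clause (E).
Neither B = True nor B = False works.
No assignment satisfies every clause.

Unsatisfiable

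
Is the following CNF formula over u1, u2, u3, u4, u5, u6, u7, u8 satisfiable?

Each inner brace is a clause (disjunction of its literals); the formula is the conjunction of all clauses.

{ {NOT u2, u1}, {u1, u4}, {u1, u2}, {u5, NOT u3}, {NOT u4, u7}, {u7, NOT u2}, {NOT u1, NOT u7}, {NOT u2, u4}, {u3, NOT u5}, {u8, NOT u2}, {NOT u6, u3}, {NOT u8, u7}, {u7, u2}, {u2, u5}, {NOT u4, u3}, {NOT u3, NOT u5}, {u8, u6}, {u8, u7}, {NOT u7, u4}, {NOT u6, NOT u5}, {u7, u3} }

No

Branch on u2: set u2 = false.
(u1) alone gives u1 = true.
(NOT u7) alone gives u7 = false.
Now (u7) is unsatisfied and unit — conflict.
So u2 must be the other value — set u2 = true.
(u1) alone gives u1 = true.
(u7) alone gives u7 = true.
Now (NOT u7) is unsatisfied and unit — conflict.
Both values of u2 lead to a conflict.
No assignment satisfies every clause.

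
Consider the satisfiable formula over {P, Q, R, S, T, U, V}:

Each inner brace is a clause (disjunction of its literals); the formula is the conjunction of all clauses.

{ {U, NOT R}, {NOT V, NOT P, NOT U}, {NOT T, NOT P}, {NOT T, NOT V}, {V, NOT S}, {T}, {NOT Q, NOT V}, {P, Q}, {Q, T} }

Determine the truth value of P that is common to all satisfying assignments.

False

Suppose P = true.
From the singleton clause (NOT T), T = false.
That conflicts with the unit clause (T).
So every satisfying assignment has P = False.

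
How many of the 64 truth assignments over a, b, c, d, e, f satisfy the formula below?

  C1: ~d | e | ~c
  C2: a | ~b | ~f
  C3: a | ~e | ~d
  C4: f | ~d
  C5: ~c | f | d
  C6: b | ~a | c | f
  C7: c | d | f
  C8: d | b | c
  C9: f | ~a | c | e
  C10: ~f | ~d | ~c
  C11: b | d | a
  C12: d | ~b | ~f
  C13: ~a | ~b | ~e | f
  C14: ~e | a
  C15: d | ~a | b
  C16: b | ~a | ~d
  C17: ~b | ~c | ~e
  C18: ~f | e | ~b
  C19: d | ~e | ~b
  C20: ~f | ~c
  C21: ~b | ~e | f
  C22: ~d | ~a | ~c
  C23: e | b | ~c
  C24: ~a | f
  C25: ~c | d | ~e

There are 2^6 = 64 truth assignments over (a, b, c, d, e, f).
Split on b. With b = 1, the clauses containing b are satisfied and ~b drops from the rest; 1 of the 2^5 = 32 assignments to the other variables satisfy what remains.
With b = 0, by the same count on the reduced clause set, 1 assignment works.
Total: 1 + 1 = 2.

2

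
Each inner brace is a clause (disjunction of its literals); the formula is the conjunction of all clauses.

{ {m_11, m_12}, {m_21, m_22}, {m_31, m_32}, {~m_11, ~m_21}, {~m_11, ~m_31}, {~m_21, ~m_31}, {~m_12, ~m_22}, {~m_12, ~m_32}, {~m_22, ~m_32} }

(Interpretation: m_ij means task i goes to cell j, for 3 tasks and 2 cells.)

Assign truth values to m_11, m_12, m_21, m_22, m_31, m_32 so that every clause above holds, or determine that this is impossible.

UNSATISFIABLE

Suppose m_11 = 1.
Unit clause (~m_21) forces m_21 = 0.
Unit clause (m_22) forces m_22 = 1.
Unit clause (~m_31) forces m_31 = 0.
Unit clause (m_32) forces m_32 = 1.
But (~m_32) is also a unit clause — contradiction.
Undo m_11 and try m_11 = 0.
Unit clause (m_12) forces m_12 = 1.
Unit clause (~m_22) forces m_22 = 0.
Unit clause (m_21) forces m_21 = 1.
Unit clause (~m_31) forces m_31 = 0.
Unit clause (m_32) forces m_32 = 1.
But (~m_32) is also a unit clause — contradiction.
Both values of m_11 lead to a conflict.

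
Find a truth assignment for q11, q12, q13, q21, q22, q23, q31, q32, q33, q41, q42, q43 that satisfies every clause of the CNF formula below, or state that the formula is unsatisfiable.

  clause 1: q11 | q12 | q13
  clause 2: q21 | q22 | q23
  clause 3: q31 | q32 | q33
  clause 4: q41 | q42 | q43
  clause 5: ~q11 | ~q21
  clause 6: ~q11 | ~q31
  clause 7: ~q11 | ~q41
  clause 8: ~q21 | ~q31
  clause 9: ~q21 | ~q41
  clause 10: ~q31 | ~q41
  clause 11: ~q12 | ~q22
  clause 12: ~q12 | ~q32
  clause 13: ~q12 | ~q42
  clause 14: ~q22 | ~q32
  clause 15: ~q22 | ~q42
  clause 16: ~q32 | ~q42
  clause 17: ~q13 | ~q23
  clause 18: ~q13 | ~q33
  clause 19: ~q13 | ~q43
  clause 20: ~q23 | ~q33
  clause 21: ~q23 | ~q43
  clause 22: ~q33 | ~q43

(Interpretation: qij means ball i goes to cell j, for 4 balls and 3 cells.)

UNSATISFIABLE

Case q11 = 0:
Case q12 = 1:
Unit clause (~q22) forces q22 = 0.
Unit clause (~q32) forces q32 = 0.
Unit clause (~q42) forces q42 = 0.
Case q21 = 1:
Unit clause (~q31) forces q31 = 0.
Unit clause (q33) forces q33 = 1.
Unit clause (~q41) forces q41 = 0.
Unit clause (q43) forces q43 = 1.
Now (~q43) is unsatisfied and unit — conflict.
So q21 must be the other value — set q21 = 0.
Unit clause (q23) forces q23 = 1.
Unit clause (~q13) forces q13 = 0.
Unit clause (~q33) forces q33 = 0.
Unit clause (q31) forces q31 = 1.
Unit clause (~q41) forces q41 = 0.
Unit clause (q43) forces q43 = 1.
Now (~q43) is unsatisfied and unit — conflict.
Either choice for q21 ends in contradiction.
So q12 must be the other value — set q12 = 0.
Unit clause (q13) forces q13 = 1.
Unit clause (~q23) forces q23 = 0.
Unit clause (~q33) forces q33 = 0.
Unit clause (~q43) forces q43 = 0.
Case q21 = 1:
Unit clause (~q31) forces q31 = 0.
Unit clause (q32) forces q32 = 1.
Unit clause (~q41) forces q41 = 0.
Unit clause (q42) forces q42 = 1.
Now (~q42) is unsatisfied and unit — conflict.
So q21 must be the other value — set q21 = 0.
Unit clause (q22) forces q22 = 1.
Unit clause (~q32) forces q32 = 0.
Unit clause (q31) forces q31 = 1.
Unit clause (~q41) forces q41 = 0.
Unit clause (q42) forces q42 = 1.
Now (~q42) is unsatisfied and unit — conflict.
Either choice for q21 ends in contradiction.
Either choice for q12 ends in contradiction.
So q11 must be the other value — set q11 = 1.
Unit clause (~q21) forces q21 = 0.
Unit clause (~q31) forces q31 = 0.
Unit clause (~q41) forces q41 = 0.
Case q22 = 1:
Unit clause (~q12) forces q12 = 0.
Unit clause (~q32) forces q32 = 0.
Unit clause (q33) forces q33 = 1.
Unit clause (~q42) forces q42 = 0.
Unit clause (q43) forces q43 = 1.
Now (~q43) is unsatisfied and unit — conflict.
So q22 must be the other value — set q22 = 0.
Unit clause (q23) forces q23 = 1.
Unit clause (~q13) forces q13 = 0.
Unit clause (~q33) forces q33 = 0.
Unit clause (q32) forces q32 = 1.
Unit clause (~q12) forces q12 = 0.
Unit clause (~q42) forces q42 = 0.
Unit clause (q43) forces q43 = 1.
Now (~q43) is unsatisfied and unit — conflict.
Either choice for q22 ends in contradiction.
Either choice for q11 ends in contradiction.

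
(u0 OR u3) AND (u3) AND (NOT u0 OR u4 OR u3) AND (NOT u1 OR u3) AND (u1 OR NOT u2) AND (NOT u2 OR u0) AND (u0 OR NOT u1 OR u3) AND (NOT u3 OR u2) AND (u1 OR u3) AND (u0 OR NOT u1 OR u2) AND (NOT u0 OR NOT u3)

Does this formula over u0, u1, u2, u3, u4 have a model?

Unsatisfiable

From the singleton clause (u3), u3 = true.
From the singleton clause (u2), u2 = true.
From the singleton clause (u1), u1 = true.
From the singleton clause (u0), u0 = true.
That conflicts with the unit clause (NOT u0).
No assignment satisfies every clause.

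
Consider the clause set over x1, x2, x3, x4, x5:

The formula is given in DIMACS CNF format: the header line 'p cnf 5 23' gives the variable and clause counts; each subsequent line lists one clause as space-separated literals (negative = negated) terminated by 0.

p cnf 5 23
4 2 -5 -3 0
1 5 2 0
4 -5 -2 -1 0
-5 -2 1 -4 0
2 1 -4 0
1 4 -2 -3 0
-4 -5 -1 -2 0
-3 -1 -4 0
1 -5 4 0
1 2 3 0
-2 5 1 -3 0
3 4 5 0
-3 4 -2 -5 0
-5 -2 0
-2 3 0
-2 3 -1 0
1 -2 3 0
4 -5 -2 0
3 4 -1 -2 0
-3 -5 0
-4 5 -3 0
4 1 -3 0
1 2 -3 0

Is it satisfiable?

Suppose x5 = False.
Suppose x1 = True.
Suppose x3 = False.
Unit clause (x4) forces x4 = True.
Unit clause (¬x2) forces x2 = False.
Every clause now holds.
A satisfying assignment: x1: True,  x2: False,  x3: False,  x4: True,  x5: False.

Satisfiable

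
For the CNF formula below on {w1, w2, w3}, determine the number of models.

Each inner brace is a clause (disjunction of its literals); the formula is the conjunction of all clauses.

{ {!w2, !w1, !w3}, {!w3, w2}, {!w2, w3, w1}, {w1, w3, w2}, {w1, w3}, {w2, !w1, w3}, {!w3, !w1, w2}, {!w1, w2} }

2

There are 2^3 = 8 truth assignments over (w1, w2, w3).
Check each against the 8 clauses (columns in the order w1, w2, w3):
  F F F  ✗ fails (w1 || w3 || w2)
  F F T  ✗ fails (!w3 || w2)
  F T F  ✗ fails (!w2 || w3 || w1)
  F T T  ✓ satisfies all
  T F F  ✗ fails (w2 || !w1 || w3)
  T F T  ✗ fails (!w3 || w2)
  T T F  ✓ satisfies all
  T T T  ✗ fails (!w2 || !w1 || !w3)
2 of the 8 rows are models.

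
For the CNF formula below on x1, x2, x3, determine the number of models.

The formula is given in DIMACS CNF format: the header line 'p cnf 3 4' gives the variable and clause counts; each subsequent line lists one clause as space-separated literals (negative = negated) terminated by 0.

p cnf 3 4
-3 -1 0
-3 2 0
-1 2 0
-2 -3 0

There are 2^3 = 8 truth assignments over (x1, x2, x3).
Check each against the 4 clauses (columns in the order x1, x2, x3):
  F F F  ✓ satisfies all
  F F T  ✗ fails (¬x3 ∨ x2)
  F T F  ✓ satisfies all
  F T T  ✗ fails (¬x2 ∨ ¬x3)
  T F F  ✗ fails (¬x1 ∨ x2)
  T F T  ✗ fails (¬x3 ∨ ¬x1)
  T T F  ✓ satisfies all
  T T T  ✗ fails (¬x3 ∨ ¬x1)
3 of the 8 rows are models.

3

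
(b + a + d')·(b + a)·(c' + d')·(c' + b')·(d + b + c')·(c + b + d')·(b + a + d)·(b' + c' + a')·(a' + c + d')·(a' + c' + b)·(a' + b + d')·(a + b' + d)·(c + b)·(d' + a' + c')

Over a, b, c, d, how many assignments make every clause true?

2

There are 2^4 = 16 truth assignments over (a, b, c, d).
Check each against the 14 clauses (columns in the order a, b, c, d):
  F F F F  ✗ fails (b + a)
  F F F T  ✗ fails (b + a + d')
  F F T F  ✗ fails (b + a)
  F F T T  ✗ fails (b + a + d')
  F T F F  ✗ fails (a + b' + d)
  F T F T  ✓ satisfies all
  F T T F  ✗ fails (c' + b')
  F T T T  ✗ fails (c' + d')
  T F F F  ✗ fails (c + b)
  T F F T  ✗ fails (c + b + d')
  T F T F  ✗ fails (d + b + c')
  T F T T  ✗ fails (c' + d')
  T T F F  ✓ satisfies all
  T T F T  ✗ fails (a' + c + d')
  T T T F  ✗ fails (c' + b')
  T T T T  ✗ fails (c' + d')
2 of the 16 rows are models.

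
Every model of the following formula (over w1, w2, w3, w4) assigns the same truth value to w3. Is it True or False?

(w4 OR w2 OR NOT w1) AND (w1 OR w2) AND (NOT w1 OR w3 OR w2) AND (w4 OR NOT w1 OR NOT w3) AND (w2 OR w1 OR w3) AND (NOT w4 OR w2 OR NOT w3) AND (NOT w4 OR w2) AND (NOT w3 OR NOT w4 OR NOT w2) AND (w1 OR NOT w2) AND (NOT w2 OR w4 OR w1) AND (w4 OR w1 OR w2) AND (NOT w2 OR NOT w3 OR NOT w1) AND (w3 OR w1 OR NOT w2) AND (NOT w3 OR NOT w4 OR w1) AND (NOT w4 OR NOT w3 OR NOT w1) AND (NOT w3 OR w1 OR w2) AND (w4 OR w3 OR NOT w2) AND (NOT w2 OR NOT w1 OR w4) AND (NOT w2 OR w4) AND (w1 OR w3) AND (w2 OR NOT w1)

Suppose w3 = true.
Suppose w1 = true.
Unit clause (w4) forces w4 = true.
But (NOT w4) is also a unit clause — contradiction.
That branch fails; take w1 = false instead.
Unit clause (w2) forces w2 = true.
But (NOT w2) is also a unit clause — contradiction.
Neither w1 = true nor w1 = false works.
So every satisfying assignment has w3 = False.

False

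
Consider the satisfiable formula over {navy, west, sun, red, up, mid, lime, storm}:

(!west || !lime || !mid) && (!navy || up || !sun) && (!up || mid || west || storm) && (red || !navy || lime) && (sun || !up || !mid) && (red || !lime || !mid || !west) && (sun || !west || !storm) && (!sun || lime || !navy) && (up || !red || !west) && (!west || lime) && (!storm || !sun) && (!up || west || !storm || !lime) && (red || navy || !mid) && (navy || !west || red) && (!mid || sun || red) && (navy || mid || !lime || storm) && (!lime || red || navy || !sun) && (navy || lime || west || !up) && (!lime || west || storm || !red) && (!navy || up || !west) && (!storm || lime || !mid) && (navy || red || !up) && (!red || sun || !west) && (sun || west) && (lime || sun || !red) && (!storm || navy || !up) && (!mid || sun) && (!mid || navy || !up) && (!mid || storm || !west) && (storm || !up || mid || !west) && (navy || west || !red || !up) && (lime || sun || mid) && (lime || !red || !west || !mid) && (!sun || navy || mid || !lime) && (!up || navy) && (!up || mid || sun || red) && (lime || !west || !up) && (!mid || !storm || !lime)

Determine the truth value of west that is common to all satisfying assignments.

Suppose west = true.
(lime) alone gives lime = true.
(!mid) alone gives mid = false.
Try sun = true.
(!storm) alone gives storm = false.
(navy) alone gives navy = true.
(up) alone gives up = true.
But (!up) is also a unit clause — contradiction.
Backtrack on sun: now try sun = false.
(!storm) alone gives storm = false.
(navy) alone gives navy = true.
(up) alone gives up = true.
But (!up) is also a unit clause — contradiction.
Neither sun = true nor sun = false works.
So every satisfying assignment has west = False.

False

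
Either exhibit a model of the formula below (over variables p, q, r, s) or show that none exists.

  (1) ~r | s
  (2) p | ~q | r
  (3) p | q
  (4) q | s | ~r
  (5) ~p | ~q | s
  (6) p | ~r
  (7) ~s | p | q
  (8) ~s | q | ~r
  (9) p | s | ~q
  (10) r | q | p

p ↦ 1; q ↦ 0; r ↦ 0; s ↦ 0

Try r = 0.
Try p = 1.
Try q = 0.
No clause remains; s is free.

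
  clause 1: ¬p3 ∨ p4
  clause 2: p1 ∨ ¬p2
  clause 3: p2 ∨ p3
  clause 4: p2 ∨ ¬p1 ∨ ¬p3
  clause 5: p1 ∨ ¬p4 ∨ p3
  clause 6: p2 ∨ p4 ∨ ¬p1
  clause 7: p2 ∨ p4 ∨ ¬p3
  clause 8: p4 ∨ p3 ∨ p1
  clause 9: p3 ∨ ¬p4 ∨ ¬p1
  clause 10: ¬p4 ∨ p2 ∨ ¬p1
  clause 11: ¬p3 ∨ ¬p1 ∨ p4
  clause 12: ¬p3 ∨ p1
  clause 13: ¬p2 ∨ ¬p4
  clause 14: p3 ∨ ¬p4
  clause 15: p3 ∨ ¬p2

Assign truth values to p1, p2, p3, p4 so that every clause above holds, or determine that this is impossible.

Branch on p3: set p3 = False.
Unit clause (p2) forces p2 = True.
That conflicts with the unit clause (¬p2).
So p3 must be the other value — set p3 = True.
Unit clause (p4) forces p4 = True.
Unit clause (p1) forces p1 = True.
Unit clause (p2) forces p2 = True.
That conflicts with the unit clause (¬p2).
Neither p3 = True nor p3 = False works.

UNSATISFIABLE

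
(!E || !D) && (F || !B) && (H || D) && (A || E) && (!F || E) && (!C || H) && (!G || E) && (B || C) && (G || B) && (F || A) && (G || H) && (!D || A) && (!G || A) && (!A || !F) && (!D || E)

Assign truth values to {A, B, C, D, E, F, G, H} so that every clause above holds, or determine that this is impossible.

A: false; B: true; C: false; D: false; E: true; F: true; G: false; H: true

Case E = true:
(!D) alone gives D = false.
(H) alone gives H = true.
Case F = true:
(!A) alone gives A = false.
(!G) alone gives G = false.
(B) alone gives B = true.
Every clause is now satisfied; C is unconstrained.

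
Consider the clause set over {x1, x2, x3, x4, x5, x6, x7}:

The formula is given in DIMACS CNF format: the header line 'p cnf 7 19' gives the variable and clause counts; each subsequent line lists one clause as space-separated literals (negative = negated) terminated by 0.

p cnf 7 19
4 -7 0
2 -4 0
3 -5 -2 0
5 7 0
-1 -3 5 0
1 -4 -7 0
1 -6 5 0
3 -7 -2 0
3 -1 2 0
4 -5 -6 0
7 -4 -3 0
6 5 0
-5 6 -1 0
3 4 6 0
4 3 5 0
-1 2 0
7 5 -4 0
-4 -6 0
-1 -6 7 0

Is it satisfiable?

Suppose x4 = False.
From the singleton clause (¬x7), x7 = False.
From the singleton clause (x5), x5 = True.
From the singleton clause (¬x6), x6 = False.
From the singleton clause (¬x1), x1 = False.
From the singleton clause (x3), x3 = True.
No clause remains; x2 is free.
A satisfying assignment: x1: False, x2: True, x3: True, x4: False, x5: True, x6: False, x7: False.

Yes, satisfiable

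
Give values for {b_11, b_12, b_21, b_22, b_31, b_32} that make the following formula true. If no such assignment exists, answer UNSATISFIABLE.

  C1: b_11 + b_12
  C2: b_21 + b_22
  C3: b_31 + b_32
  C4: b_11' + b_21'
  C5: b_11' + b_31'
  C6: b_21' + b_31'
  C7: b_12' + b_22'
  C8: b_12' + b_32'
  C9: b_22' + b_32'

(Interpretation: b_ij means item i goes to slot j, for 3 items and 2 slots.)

UNSATISFIABLE

Try b_11 = 1.
The clause (b_21') is unit, so b_21 = 0.
The clause (b_22) is unit, so b_22 = 1.
The clause (b_31') is unit, so b_31 = 0.
The clause (b_32) is unit, so b_32 = 1.
That conflicts with the unit clause (b_32').
That branch fails; take b_11 = 0 instead.
The clause (b_12) is unit, so b_12 = 1.
The clause (b_22') is unit, so b_22 = 0.
The clause (b_21) is unit, so b_21 = 1.
The clause (b_31') is unit, so b_31 = 0.
The clause (b_32) is unit, so b_32 = 1.
That conflicts with the unit clause (b_32').
Both values of b_11 lead to a conflict.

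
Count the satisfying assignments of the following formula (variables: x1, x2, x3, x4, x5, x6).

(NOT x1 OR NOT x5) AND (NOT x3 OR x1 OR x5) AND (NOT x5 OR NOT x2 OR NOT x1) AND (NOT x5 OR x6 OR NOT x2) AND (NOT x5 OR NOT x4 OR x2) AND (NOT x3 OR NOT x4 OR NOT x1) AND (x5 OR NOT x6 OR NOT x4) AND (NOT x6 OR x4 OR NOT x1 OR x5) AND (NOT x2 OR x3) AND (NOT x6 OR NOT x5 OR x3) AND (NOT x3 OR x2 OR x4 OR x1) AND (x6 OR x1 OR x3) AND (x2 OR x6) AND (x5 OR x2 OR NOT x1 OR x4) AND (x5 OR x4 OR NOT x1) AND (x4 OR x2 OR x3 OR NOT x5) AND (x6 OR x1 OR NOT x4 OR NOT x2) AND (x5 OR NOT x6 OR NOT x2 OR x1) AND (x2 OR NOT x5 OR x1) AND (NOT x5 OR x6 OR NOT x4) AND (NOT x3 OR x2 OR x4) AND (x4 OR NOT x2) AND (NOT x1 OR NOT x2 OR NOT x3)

There are 2^6 = 64 truth assignments over (x1, x2, x3, x4, x5, x6).
Split on x2. With x2 = true, the clauses containing x2 are satisfied and NOT x2 drops from the rest; 1 of the 2^5 = 32 assignments to the other variables satisfy what remains.
With x2 = false, by the same count on the reduced clause set, 1 assignment works.
(One model: x1=F, x2=F, x3=F, x4=F, x5=F, x6=T.)
Total: 1 + 1 = 2.

2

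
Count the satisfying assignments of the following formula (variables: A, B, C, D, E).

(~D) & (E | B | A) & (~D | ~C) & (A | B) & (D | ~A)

There are 2^5 = 32 truth assignments over (A, B, C, D, E).
Split on E. With E = 1, the clauses containing E are satisfied and ~E drops from the rest; 2 of the 2^4 = 16 assignments to the other variables satisfy what remains.
With E = 0, by the same count on the reduced clause set, 2 assignments work.
(One model: A=F, B=T, C=F, D=F, E=F.)
Total: 2 + 2 = 4.

4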